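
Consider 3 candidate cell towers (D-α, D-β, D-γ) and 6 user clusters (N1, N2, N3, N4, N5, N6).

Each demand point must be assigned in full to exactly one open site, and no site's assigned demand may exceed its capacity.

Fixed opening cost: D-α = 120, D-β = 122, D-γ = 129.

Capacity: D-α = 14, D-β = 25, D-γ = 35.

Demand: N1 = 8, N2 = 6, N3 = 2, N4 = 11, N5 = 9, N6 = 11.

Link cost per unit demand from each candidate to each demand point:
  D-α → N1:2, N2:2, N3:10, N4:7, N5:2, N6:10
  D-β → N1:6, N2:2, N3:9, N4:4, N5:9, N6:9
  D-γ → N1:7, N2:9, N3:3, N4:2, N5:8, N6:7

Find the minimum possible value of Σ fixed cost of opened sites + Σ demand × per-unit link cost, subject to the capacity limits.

Open {D-α, D-γ}; cheapest assignment that respects the capacities:
  D-α (cap 14, load 14): N1, N2 — cost 8×2 + 6×2 = 28
  D-γ (cap 35, load 33): N3, N4, N5, N6 — cost 2×3 + 11×2 + 9×8 + 11×7 = 177
  Shipping 205, fixed 249 → total 454.
  Any other capacity-feasible assignment to {D-α, D-γ} ships for at least 205.
Compare {D-β, D-γ}: its best feasible assignment gives total 488.
Compare {D-α, D-β, D-γ}: its best feasible assignment gives total 554.
Every other set of open sites that can feasibly serve all demand totals ≥ 488 even under its best assignment. Minimum: 454.

454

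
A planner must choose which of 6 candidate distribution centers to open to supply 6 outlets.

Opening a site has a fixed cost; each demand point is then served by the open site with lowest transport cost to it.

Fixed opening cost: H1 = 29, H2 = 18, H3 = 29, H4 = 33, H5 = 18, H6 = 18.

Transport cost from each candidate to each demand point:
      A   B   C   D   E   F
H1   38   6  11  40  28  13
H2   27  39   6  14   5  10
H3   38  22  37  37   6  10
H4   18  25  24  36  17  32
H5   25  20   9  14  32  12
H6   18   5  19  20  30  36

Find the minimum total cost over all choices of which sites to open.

Open {H2, H6}: assign each demand point to its cheapest open site.
  A→H6 18, B→H6 5, C→H2 6, D→H2 14, E→H2 5, F→H2 10
  transport cost 58, fixed 36 → total 94.
Compare {H2, H5, H6}: transport cost 58 + fixed 54 = 112.
Compare {H1, H2}: transport cost 68 + fixed 47 = 115.
Compare {H2, H5}: transport cost 80 + fixed 36 = 116.
All other subsets cost ≥ 112. Minimum total cost: 94.

94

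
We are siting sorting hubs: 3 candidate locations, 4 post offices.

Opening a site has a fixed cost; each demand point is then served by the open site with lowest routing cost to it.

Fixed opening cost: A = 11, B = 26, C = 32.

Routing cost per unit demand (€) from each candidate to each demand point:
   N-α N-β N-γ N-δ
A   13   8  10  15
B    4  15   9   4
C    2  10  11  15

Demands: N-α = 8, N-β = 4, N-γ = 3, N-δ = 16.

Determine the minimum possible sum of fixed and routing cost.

192

Open {A, B}: assign each demand point to its cheapest open site.
  N-α→B 8×4=32, N-β→A 4×8=32, N-γ→B 3×9=27, N-δ→B 16×4=64
  routing cost 155, fixed 37 → total 192.
Compare {B, C}: routing cost 147 + fixed 58 = 205.
Compare {A, B, C}: routing cost 139 + fixed 69 = 208.
Compare {B}: routing cost 183 + fixed 26 = 209.
All other subsets cost ≥ 205. Minimum total cost: 192.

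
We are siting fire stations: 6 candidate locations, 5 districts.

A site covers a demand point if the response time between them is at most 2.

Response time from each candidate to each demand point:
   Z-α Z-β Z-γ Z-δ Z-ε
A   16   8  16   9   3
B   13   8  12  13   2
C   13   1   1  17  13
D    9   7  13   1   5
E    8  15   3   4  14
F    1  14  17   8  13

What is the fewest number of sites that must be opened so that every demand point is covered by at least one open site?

Coverage sets (demand points within 2 of each site):
  A: {}
  B: {Z-ε}
  C: {Z-β, Z-γ}
  D: {Z-δ}
  E: {}
  F: {Z-α}
No 3 sites suffice: every size-3 union leaves at least one demand point uncovered.
But {B, C, D, F} covers everything, so the minimum is 4.

4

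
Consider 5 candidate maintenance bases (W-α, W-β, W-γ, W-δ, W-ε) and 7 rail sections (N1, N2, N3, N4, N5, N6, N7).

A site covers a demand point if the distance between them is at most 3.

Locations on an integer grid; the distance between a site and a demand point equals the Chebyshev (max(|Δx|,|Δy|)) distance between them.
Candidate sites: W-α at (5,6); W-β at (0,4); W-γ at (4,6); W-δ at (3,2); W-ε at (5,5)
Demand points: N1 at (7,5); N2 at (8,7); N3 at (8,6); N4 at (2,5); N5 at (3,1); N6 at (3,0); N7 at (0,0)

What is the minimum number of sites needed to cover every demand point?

Coverage sets (demand points within 3 of each site):
  W-α: {N1, N2, N3, N4}
  W-β: {N4, N5}
  W-γ: {N1, N4}
  W-δ: {N4, N5, N6, N7}
  W-ε: {N1, N2, N3, N4}
No single site covers all 7 demand points.
But {W-α, W-δ} covers everything, so the minimum is 2.

2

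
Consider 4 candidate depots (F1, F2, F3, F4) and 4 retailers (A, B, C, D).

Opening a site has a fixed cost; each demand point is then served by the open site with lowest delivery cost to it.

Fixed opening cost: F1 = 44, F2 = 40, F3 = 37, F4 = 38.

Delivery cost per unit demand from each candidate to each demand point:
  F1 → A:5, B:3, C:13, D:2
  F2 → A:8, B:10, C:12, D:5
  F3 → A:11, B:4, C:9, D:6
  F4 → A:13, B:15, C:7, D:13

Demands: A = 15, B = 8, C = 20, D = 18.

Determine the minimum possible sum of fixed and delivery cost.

Open {F1, F4}: assign each demand point to its cheapest open site.
  A→F1 15×5=75, B→F1 8×3=24, C→F4 20×7=140, D→F1 18×2=36
  delivery cost 275, fixed 82 → total 357.
Compare {F1, F3, F4}: delivery cost 275 + fixed 119 = 394.
Compare {F1, F3}: delivery cost 315 + fixed 81 = 396.
Compare {F1, F2, F4}: delivery cost 275 + fixed 122 = 397.
All other subsets cost ≥ 394. Minimum total cost: 357.

357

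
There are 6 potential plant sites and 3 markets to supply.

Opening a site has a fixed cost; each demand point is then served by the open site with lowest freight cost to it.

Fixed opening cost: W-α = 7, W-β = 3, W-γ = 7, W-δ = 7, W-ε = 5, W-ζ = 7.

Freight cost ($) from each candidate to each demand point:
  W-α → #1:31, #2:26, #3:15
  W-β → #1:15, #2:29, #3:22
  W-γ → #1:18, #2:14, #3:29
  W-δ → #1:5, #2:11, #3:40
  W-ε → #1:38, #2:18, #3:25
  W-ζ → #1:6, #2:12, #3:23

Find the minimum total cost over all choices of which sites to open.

45

Open {W-α, W-δ}: assign each demand point to its cheapest open site.
  #1→W-δ 5, #2→W-δ 11, #3→W-α 15
  freight cost 31, fixed 14 → total 45.
Compare {W-α, W-ζ}: freight cost 33 + fixed 14 = 47.
Compare {W-ζ}: freight cost 41 + fixed 7 = 48.
Compare {W-β, W-δ}: freight cost 38 + fixed 10 = 48.
All other subsets cost ≥ 47. Minimum total cost: 45.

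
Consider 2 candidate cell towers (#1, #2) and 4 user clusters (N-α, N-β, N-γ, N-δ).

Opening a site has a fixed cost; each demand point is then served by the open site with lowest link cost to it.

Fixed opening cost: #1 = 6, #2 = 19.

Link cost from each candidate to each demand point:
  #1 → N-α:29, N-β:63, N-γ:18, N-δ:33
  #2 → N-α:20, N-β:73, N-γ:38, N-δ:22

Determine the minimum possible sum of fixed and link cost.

148

Open {#1, #2}: assign each demand point to its cheapest open site.
  N-α→#2 20, N-β→#1 63, N-γ→#1 18, N-δ→#2 22
  link cost 123, fixed 25 → total 148.
Compare {#1}: link cost 143 + fixed 6 = 149.
Compare {#2}: link cost 153 + fixed 19 = 172.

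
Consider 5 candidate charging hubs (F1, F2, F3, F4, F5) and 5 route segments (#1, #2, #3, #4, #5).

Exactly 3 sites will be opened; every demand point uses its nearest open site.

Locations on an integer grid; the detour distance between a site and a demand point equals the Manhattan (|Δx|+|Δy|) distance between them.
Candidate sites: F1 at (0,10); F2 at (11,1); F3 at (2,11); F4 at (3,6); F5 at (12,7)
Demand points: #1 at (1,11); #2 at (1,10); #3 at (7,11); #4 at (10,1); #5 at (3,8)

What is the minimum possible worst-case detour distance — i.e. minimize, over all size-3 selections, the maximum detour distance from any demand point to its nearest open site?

5

Open {F1, F2, F3}.
  Farthest demand point is #3 at detour distance 5 (to F3); all others are ≤ 5.
With {F2, F3, F4} the worst case is 5.
With {F2, F3, F5} the worst case is 5.
No size-3 selection achieves below 5.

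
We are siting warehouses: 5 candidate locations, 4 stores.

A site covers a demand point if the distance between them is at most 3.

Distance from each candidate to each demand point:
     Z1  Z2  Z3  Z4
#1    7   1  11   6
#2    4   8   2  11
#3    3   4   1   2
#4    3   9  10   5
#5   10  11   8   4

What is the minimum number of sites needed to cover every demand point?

Coverage sets (demand points within 3 of each site):
  #1: {Z2}
  #2: {Z3}
  #3: {Z1, Z3, Z4}
  #4: {Z1}
  #5: {}
No single site covers all 4 demand points.
But {#1, #3} covers everything, so the minimum is 2.

2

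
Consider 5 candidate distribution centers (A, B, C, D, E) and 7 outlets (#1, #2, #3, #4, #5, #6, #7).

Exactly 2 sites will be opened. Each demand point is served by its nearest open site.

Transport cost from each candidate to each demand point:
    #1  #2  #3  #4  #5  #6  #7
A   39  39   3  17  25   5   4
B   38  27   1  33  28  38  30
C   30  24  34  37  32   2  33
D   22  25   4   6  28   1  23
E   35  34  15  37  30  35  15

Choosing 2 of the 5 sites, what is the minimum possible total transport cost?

Open {A, D}.
  #1→D 22, #2→D 25, #3→A 3, #4→D 6, #5→A 25, #6→D 1, #7→A 4  ⇒ total 86.
Compare {D, E}: total 101.
Compare {A, C}: total 105.
No size-2 selection does better; minimum is 86.

86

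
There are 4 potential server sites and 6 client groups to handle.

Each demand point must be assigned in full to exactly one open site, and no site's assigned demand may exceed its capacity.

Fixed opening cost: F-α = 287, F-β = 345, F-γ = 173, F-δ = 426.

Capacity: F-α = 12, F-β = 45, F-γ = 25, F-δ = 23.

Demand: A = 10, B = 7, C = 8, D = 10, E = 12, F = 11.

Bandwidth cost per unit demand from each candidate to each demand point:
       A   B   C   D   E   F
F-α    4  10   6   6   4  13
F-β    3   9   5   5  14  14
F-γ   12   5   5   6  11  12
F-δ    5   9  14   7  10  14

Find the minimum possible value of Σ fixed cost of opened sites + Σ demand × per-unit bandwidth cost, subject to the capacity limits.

959

Open {F-β, F-γ}; cheapest assignment that respects the capacities:
  F-β (cap 45, load 39): A, C, D, F — cost 10×3 + 8×5 + 10×5 + 11×14 = 274
  F-γ (cap 25, load 19): B, E — cost 7×5 + 12×11 = 167
  Shipping 441, fixed 518 → total 959.
  Any other capacity-feasible assignment to {F-β, F-γ} ships for at least 441.
Compare {F-α, F-β, F-γ}: its best feasible assignment gives total 1140.
Compare {F-β, F-δ}: its best feasible assignment gives total 1228.
Every other set of open sites that can feasibly serve all demand totals ≥ 1140 even under its best assignment. Minimum: 959.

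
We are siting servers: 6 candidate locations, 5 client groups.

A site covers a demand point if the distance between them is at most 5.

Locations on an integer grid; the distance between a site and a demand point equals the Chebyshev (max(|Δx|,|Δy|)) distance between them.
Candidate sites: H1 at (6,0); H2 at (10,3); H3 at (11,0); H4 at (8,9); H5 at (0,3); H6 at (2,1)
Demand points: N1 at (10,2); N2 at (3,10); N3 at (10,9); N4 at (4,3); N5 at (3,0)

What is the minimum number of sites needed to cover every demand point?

Coverage sets (demand points within 5 of each site):
  H1: {N1, N4, N5}
  H2: {N1}
  H3: {N1}
  H4: {N2, N3}
  H5: {N4, N5}
  H6: {N4, N5}
No single site covers all 5 demand points.
But {H1, H4} covers everything, so the minimum is 2.

2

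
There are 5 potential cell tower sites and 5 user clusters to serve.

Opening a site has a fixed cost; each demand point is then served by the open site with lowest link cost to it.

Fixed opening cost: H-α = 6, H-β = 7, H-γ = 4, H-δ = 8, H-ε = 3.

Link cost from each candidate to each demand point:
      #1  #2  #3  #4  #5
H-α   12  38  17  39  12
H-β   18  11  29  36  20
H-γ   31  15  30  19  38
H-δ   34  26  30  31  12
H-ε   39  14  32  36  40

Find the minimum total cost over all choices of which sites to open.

Open {H-α, H-γ}: assign each demand point to its cheapest open site.
  #1→H-α 12, #2→H-γ 15, #3→H-α 17, #4→H-γ 19, #5→H-α 12
  link cost 75, fixed 10 → total 85.
Compare {H-α, H-γ, H-ε}: link cost 74 + fixed 13 = 87.
Compare {H-α, H-β, H-γ}: link cost 71 + fixed 17 = 88.
Compare {H-α, H-β, H-γ, H-ε}: link cost 71 + fixed 20 = 91.
All other subsets cost ≥ 87. Minimum total cost: 85.

85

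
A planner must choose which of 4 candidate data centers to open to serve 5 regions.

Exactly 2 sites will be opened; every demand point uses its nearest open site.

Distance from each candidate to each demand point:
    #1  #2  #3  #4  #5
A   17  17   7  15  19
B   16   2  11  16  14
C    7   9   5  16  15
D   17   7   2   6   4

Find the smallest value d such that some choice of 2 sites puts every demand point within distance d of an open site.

Open {C, D}.
  Farthest demand point is #1 at distance 7 (to C); all others are ≤ 7.
With {A, C} the worst case is 15.
With {A, B} the worst case is 16.
No size-2 selection achieves below 7.

7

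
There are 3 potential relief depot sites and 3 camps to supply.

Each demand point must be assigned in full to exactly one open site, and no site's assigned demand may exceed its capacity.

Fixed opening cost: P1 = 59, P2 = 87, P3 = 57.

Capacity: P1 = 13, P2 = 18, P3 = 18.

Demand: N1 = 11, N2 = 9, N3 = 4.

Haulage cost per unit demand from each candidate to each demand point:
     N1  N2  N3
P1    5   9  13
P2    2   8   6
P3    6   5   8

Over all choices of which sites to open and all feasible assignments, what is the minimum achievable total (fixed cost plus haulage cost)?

235

Open {P2, P3}; cheapest assignment that respects the capacities:
  P2 (cap 18, load 15): N1, N3 — cost 11×2 + 4×6 = 46
  P3 (cap 18, load 9): N2 — cost 9×5 = 45
  Shipping 91, fixed 144 → total 235.
  Any other capacity-feasible assignment to {P2, P3} ships for at least 91.
Compare {P1, P3}: its best feasible assignment gives total 248.
Compare {P1, P2}: its best feasible assignment gives total 273.
Every other set of open sites that can feasibly serve all demand totals ≥ 248 even under its best assignment. Minimum: 235.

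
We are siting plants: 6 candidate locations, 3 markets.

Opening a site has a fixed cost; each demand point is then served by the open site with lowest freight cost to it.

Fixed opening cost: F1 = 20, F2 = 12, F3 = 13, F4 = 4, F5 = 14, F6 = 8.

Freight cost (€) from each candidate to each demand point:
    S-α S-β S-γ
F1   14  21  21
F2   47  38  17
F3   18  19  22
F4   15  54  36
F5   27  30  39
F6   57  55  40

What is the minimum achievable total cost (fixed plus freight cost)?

Open {F3}: assign each demand point to its cheapest open site.
  S-α→F3 18, S-β→F3 19, S-γ→F3 22
  freight cost 59, fixed 13 → total 72.
Compare {F3, F4}: freight cost 56 + fixed 17 = 73.
Compare {F1}: freight cost 56 + fixed 20 = 76.
Compare {F2, F3}: freight cost 54 + fixed 25 = 79.
All other subsets cost ≥ 73. Minimum total cost: 72.

72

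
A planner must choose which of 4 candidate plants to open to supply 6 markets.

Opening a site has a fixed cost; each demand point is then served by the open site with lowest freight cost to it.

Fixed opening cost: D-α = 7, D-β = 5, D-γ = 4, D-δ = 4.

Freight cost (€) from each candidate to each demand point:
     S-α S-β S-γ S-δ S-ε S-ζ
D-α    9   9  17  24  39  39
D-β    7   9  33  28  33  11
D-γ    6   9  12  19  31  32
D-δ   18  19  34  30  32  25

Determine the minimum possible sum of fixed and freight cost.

97

Open {D-β, D-γ}: assign each demand point to its cheapest open site.
  S-α→D-γ 6, S-β→D-β 9, S-γ→D-γ 12, S-δ→D-γ 19, S-ε→D-γ 31, S-ζ→D-β 11
  freight cost 88, fixed 9 → total 97.
Compare {D-β, D-γ, D-δ}: freight cost 88 + fixed 13 = 101.
Compare {D-α, D-β, D-γ}: freight cost 88 + fixed 16 = 104.
Compare {D-α, D-β, D-γ, D-δ}: freight cost 88 + fixed 20 = 108.
All other subsets cost ≥ 101. Minimum total cost: 97.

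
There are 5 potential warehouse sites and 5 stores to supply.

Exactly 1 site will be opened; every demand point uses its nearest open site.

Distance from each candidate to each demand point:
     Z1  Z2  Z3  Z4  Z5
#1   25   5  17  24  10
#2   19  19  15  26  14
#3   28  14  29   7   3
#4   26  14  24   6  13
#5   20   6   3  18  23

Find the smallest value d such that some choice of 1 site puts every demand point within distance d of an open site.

Open {#5}.
  Farthest demand point is Z5 at distance 23 (to #5); all others are ≤ 23.
With {#1} the worst case is 25.
With {#2} the worst case is 26.
No size-1 selection achieves below 23.

23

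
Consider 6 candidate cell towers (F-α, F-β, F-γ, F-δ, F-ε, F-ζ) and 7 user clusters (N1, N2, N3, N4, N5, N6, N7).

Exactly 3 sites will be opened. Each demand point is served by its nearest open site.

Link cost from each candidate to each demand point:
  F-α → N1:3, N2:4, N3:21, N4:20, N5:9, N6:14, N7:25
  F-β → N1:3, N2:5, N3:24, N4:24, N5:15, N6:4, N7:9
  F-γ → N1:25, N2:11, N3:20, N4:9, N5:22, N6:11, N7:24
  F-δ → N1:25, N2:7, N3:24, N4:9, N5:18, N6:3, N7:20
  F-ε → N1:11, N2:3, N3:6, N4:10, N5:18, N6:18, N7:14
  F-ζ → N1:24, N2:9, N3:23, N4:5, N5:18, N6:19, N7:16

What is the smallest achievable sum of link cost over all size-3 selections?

44

Open {F-α, F-β, F-ε}.
  N1→F-α 3, N2→F-ε 3, N3→F-ε 6, N4→F-ε 10, N5→F-α 9, N6→F-β 4, N7→F-β 9  ⇒ total 44.
Compare {F-β, F-ε, F-ζ}: total 45.
Compare {F-α, F-δ, F-ε}: total 47.
No size-3 selection does better; minimum is 44.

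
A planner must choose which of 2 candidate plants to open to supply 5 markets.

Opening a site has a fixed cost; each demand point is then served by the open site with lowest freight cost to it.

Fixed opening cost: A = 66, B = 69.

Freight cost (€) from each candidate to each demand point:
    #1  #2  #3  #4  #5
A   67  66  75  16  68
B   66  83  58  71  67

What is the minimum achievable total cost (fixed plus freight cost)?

358

Open {A}: assign each demand point to its cheapest open site.
  #1→A 67, #2→A 66, #3→A 75, #4→A 16, #5→A 68
  freight cost 292, fixed 66 → total 358.
Compare {A, B}: freight cost 273 + fixed 135 = 408.
Compare {B}: freight cost 345 + fixed 69 = 414.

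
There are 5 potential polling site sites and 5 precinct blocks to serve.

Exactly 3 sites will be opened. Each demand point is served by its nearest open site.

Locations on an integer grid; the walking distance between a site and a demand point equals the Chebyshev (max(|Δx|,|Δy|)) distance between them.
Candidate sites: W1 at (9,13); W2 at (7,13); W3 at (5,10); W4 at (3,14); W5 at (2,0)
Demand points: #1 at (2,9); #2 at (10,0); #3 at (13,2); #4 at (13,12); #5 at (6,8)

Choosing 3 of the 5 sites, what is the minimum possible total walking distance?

Open {W1, W3, W5}.
  #1→W3 3, #2→W5 8, #3→W3 8, #4→W1 4, #5→W3 2  ⇒ total 25.
Compare {W1, W2, W3}: total 27.
Compare {W1, W3, W4}: total 27.
No size-3 selection does better; minimum is 25.

25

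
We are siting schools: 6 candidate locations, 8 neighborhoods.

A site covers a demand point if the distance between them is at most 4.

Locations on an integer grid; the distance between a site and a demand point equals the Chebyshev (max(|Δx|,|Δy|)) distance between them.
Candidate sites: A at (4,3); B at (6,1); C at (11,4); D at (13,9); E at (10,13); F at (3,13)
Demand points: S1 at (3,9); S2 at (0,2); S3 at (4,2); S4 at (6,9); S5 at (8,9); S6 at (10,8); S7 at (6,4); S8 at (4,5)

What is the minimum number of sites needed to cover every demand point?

Coverage sets (demand points within 4 of each site):
  A: {S2, S3, S7, S8}
  B: {S3, S7, S8}
  C: {S6}
  D: {S6}
  E: {S4, S5}
  F: {S1, S4}
No 3 sites suffice: every size-3 union leaves at least one demand point uncovered.
But {A, C, E, F} covers everything, so the minimum is 4.

4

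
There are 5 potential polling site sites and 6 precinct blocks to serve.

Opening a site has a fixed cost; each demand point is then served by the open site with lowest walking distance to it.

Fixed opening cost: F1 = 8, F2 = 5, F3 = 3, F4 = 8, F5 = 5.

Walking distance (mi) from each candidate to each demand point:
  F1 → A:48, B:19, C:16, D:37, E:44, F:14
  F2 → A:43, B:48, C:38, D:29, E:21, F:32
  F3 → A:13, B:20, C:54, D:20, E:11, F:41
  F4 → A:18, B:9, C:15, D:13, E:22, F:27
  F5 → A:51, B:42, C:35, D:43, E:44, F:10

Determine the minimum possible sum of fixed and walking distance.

Open {F3, F4, F5}: assign each demand point to its cheapest open site.
  A→F3 13, B→F4 9, C→F4 15, D→F4 13, E→F3 11, F→F5 10
  walking distance 71, fixed 16 → total 87.
Compare {F2, F3, F4, F5}: walking distance 71 + fixed 21 = 92.
Compare {F1, F3, F4}: walking distance 75 + fixed 19 = 94.
Compare {F1, F3, F4, F5}: walking distance 71 + fixed 24 = 95.
All other subsets cost ≥ 92. Minimum total cost: 87.

87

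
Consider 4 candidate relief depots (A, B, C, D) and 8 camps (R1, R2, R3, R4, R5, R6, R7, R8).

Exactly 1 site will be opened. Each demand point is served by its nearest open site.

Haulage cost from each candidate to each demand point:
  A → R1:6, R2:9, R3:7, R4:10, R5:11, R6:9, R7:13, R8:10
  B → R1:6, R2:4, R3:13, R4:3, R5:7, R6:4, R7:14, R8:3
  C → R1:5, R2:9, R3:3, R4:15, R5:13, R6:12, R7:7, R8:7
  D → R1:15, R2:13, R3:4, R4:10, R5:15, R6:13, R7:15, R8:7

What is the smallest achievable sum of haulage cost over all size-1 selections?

54

Open {B}.
  R1→B 6, R2→B 4, R3→B 13, R4→B 3, R5→B 7, R6→B 4, R7→B 14, R8→B 3  ⇒ total 54.
Compare {C}: total 71.
Compare {A}: total 75.
No size-1 selection does better; minimum is 54.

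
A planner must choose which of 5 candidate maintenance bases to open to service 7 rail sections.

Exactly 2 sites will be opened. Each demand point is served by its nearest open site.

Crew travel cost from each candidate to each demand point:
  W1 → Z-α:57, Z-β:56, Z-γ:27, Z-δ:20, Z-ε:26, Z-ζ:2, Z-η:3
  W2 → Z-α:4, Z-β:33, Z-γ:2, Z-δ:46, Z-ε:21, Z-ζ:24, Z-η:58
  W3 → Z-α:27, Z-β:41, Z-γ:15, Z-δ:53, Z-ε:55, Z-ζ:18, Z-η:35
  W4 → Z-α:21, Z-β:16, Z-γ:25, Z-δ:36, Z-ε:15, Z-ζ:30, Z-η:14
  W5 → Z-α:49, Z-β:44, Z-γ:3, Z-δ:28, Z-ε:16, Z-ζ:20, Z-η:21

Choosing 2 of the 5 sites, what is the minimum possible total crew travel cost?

85

Open {W1, W2}.
  Z-α→W2 4, Z-β→W2 33, Z-γ→W2 2, Z-δ→W1 20, Z-ε→W2 21, Z-ζ→W1 2, Z-η→W1 3  ⇒ total 85.
Compare {W1, W4}: total 102.
Compare {W2, W4}: total 111.
No size-2 selection does better; minimum is 85.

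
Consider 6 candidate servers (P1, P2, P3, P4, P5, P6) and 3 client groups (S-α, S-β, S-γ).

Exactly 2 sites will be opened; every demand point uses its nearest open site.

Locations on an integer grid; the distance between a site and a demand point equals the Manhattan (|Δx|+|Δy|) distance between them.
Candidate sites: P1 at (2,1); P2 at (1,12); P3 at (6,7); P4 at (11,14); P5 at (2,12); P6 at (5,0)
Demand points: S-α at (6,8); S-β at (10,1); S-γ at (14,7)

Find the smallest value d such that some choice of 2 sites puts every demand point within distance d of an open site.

Open {P1, P3}.
  Farthest demand point is S-β at distance 8 (to P1); all others are ≤ 8.
With {P3, P6} the worst case is 8.
With {P2, P3} the worst case is 10.
No size-2 selection achieves below 8.

8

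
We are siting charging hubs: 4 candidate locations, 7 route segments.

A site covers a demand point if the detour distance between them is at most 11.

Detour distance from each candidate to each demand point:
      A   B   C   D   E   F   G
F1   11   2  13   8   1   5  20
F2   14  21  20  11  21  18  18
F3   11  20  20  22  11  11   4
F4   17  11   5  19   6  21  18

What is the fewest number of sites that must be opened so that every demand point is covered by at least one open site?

3

Coverage sets (demand points within 11 of each site):
  F1: {A, B, D, E, F}
  F2: {D}
  F3: {A, E, F, G}
  F4: {B, C, E}
No 2 sites suffice: every size-2 union leaves at least one demand point uncovered.
But {F1, F3, F4} covers everything, so the minimum is 3.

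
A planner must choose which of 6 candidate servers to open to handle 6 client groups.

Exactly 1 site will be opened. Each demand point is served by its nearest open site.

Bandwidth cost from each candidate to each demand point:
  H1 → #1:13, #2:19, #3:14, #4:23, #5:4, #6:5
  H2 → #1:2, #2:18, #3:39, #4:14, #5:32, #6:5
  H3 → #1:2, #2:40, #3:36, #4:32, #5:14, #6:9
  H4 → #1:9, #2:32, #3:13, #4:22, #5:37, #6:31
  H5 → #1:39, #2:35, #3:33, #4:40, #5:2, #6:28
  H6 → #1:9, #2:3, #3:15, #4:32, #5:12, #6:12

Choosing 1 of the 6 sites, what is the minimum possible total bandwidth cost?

78

Open {H1}.
  #1→H1 13, #2→H1 19, #3→H1 14, #4→H1 23, #5→H1 4, #6→H1 5  ⇒ total 78.
Compare {H6}: total 83.
Compare {H2}: total 110.
No size-1 selection does better; minimum is 78.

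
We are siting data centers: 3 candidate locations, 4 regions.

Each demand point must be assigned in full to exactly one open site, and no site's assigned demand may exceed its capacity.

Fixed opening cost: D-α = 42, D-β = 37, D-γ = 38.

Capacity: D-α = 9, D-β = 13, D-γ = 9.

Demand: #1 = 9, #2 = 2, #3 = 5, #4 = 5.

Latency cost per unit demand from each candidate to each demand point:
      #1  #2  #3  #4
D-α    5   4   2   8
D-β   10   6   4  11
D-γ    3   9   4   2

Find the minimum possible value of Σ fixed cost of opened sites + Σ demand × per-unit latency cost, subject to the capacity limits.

189

Open {D-β, D-γ}; cheapest assignment that respects the capacities:
  D-β (cap 13, load 12): #2, #3, #4 — cost 2×6 + 5×4 + 5×11 = 87
  D-γ (cap 9, load 9): #1 — cost 9×3 = 27
  Shipping 114, fixed 75 → total 189.
  Any other capacity-feasible assignment to {D-β, D-γ} ships for at least 114.
Compare {D-α, D-β, D-γ}: its best feasible assignment gives total 204.
Compare {D-α, D-β}: its best feasible assignment gives total 211.
Every other set of open sites that can feasibly serve all demand totals ≥ 204 even under its best assignment. Minimum: 189.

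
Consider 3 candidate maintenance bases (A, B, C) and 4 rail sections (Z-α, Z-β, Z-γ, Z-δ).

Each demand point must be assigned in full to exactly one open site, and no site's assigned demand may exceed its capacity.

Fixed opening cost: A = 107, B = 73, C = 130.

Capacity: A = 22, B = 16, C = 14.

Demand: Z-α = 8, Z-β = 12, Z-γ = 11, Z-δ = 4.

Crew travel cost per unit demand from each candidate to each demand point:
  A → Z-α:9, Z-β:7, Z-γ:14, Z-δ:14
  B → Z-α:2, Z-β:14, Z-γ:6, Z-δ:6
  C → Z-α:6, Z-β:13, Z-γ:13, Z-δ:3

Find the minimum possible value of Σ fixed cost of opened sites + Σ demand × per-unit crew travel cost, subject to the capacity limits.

426

Open {A, B}; cheapest assignment that respects the capacities:
  A (cap 22, load 20): Z-α, Z-β — cost 8×9 + 12×7 = 156
  B (cap 16, load 15): Z-γ, Z-δ — cost 11×6 + 4×6 = 90
  Shipping 246, fixed 180 → total 426.
  Any other capacity-feasible assignment to {A, B} ships for at least 246.
Compare {A, B, C}: its best feasible assignment gives total 520.
Every other set of open sites that can feasibly serve all demand totals ≥ 520 even under its best assignment. Minimum: 426.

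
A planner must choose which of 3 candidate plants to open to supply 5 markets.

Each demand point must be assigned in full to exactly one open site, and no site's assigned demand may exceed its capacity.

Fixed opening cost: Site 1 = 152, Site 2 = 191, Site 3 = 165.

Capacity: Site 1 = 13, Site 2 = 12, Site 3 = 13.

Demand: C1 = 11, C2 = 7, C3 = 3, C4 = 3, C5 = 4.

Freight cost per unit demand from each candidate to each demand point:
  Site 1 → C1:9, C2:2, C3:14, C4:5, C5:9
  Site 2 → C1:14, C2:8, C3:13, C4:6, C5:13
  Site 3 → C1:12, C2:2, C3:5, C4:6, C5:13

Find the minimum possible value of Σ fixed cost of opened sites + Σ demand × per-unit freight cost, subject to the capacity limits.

706

Open {Site 1, Site 2, Site 3}; cheapest assignment that respects the capacities:
  Site 1 (cap 13, load 11): C1 — cost 11×9 = 99
  Site 2 (cap 12, load 7): C4, C5 — cost 3×6 + 4×13 = 70
  Site 3 (cap 13, load 10): C2, C3 — cost 7×2 + 3×5 = 29
  Shipping 198, fixed 508 → total 706.
  Any other capacity-feasible assignment to {Site 1, Site 2, Site 3} ships for at least 198.
Total demand is 28 and no other set of sites has combined capacity ≥ 28, so {Site 1, Site 2, Site 3} is the only feasible choice of open sites. Minimum: 706.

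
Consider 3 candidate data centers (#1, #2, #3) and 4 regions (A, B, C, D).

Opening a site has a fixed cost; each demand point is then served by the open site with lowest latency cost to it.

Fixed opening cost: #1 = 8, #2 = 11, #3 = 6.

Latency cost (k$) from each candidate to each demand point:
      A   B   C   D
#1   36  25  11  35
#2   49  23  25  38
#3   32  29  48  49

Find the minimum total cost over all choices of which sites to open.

115

Open {#1}: assign each demand point to its cheapest open site.
  A→#1 36, B→#1 25, C→#1 11, D→#1 35
  latency cost 107, fixed 8 → total 115.
Compare {#1, #3}: latency cost 103 + fixed 14 = 117.
Compare {#1, #2}: latency cost 105 + fixed 19 = 124.
Compare {#1, #2, #3}: latency cost 101 + fixed 25 = 126.
All other subsets cost ≥ 117. Minimum total cost: 115.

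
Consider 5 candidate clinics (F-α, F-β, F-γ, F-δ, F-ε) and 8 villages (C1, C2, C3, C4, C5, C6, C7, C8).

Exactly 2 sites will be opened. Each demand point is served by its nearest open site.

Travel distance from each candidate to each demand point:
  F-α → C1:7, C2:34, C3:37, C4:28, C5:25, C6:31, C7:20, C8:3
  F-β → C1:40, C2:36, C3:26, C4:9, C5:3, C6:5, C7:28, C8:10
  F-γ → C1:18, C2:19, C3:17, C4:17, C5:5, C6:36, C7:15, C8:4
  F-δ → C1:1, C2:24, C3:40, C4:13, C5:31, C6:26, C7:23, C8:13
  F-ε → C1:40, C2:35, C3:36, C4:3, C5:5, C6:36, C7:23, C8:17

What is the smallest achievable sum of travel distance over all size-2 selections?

90

Open {F-β, F-γ}.
  C1→F-γ 18, C2→F-γ 19, C3→F-γ 17, C4→F-β 9, C5→F-β 3, C6→F-β 5, C7→F-γ 15, C8→F-γ 4  ⇒ total 90.
Compare {F-γ, F-δ}: total 100.
Compare {F-β, F-δ}: total 101.
No size-2 selection does better; minimum is 90.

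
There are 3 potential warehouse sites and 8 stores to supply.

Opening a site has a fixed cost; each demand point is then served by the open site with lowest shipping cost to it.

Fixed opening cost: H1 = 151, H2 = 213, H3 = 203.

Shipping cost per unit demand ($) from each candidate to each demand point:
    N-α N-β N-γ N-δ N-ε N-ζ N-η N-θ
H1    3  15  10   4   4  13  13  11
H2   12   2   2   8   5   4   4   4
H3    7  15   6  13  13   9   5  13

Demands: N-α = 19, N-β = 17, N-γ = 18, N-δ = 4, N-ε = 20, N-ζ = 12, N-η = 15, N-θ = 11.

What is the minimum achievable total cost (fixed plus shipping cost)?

739

Open {H1, H2}: assign each demand point to its cheapest open site.
  N-α→H1 19×3=57, N-β→H2 17×2=34, N-γ→H2 18×2=36, N-δ→H1 4×4=16, N-ε→H1 20×4=80, N-ζ→H2 12×4=48, N-η→H2 15×4=60, N-θ→H2 11×4=44
  shipping cost 375, fixed 364 → total 739.
Compare {H2}: shipping cost 582 + fixed 213 = 795.
Compare {H2, H3}: shipping cost 487 + fixed 416 = 903.
Compare {H1, H2, H3}: shipping cost 375 + fixed 567 = 942.
All other subsets cost ≥ 795. Minimum total cost: 739.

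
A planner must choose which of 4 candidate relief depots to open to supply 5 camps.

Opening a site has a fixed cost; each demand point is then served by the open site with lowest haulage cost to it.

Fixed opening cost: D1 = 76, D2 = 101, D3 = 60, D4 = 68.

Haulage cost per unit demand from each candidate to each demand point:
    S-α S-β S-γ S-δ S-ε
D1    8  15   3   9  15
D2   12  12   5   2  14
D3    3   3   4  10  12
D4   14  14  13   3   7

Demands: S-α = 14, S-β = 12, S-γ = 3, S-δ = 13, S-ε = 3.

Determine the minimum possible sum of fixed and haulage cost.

278

Open {D3, D4}: assign each demand point to its cheapest open site.
  S-α→D3 14×3=42, S-β→D3 12×3=36, S-γ→D3 3×4=12, S-δ→D4 13×3=39, S-ε→D4 3×7=21
  haulage cost 150, fixed 128 → total 278.
Compare {D2, D3}: haulage cost 152 + fixed 161 = 313.
Compare {D3}: haulage cost 256 + fixed 60 = 316.
Compare {D1, D3, D4}: haulage cost 147 + fixed 204 = 351.
All other subsets cost ≥ 313. Minimum total cost: 278.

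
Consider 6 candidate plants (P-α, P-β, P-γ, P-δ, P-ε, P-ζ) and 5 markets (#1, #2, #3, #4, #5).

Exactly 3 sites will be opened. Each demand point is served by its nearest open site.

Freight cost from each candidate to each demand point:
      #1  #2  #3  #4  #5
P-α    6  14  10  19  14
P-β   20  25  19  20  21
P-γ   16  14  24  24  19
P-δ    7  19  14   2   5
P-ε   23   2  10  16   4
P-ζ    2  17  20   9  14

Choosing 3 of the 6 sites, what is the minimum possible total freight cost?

20

Open {P-δ, P-ε, P-ζ}.
  #1→P-ζ 2, #2→P-ε 2, #3→P-ε 10, #4→P-δ 2, #5→P-ε 4  ⇒ total 20.
Compare {P-α, P-δ, P-ε}: total 24.
Compare {P-β, P-δ, P-ε}: total 25.
No size-3 selection does better; minimum is 20.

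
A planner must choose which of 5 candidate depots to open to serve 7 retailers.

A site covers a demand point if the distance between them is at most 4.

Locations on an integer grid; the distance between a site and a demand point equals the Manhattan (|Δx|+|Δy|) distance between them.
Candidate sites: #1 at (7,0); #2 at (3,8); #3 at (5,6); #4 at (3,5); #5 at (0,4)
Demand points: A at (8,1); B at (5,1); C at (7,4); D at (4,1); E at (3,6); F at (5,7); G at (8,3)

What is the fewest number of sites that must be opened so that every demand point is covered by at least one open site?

2

Coverage sets (demand points within 4 of each site):
  #1: {A, B, C, D, G}
  #2: {E, F}
  #3: {C, E, F}
  #4: {E, F}
  #5: {}
No single site covers all 7 demand points.
But {#1, #2} covers everything, so the minimum is 2.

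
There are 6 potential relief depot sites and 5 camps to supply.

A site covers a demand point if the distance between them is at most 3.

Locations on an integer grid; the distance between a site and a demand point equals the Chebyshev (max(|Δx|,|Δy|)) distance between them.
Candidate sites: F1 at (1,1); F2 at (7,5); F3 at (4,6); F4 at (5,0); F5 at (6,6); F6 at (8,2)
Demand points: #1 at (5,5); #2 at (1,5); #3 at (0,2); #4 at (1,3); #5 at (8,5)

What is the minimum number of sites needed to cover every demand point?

Coverage sets (demand points within 3 of each site):
  F1: {#3, #4}
  F2: {#1, #5}
  F3: {#1, #2, #4}
  F4: {}
  F5: {#1, #5}
  F6: {#1, #5}
No 2 sites suffice: every size-2 union leaves at least one demand point uncovered.
But {F1, F2, F3} covers everything, so the minimum is 3.

3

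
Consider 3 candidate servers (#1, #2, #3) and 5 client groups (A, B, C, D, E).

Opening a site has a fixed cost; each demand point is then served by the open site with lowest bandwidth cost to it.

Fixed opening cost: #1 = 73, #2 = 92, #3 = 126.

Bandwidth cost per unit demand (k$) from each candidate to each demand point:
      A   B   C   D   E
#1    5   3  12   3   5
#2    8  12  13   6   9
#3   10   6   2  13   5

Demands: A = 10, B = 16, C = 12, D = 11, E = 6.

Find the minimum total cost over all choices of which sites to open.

378

Open {#1}: assign each demand point to its cheapest open site.
  A→#1 10×5=50, B→#1 16×3=48, C→#1 12×12=144, D→#1 11×3=33, E→#1 6×5=30
  bandwidth cost 305, fixed 73 → total 378.
Compare {#1, #3}: bandwidth cost 185 + fixed 199 = 384.
Compare {#1, #2}: bandwidth cost 305 + fixed 165 = 470.
Compare {#1, #2, #3}: bandwidth cost 185 + fixed 291 = 476.
All other subsets cost ≥ 384. Minimum total cost: 378.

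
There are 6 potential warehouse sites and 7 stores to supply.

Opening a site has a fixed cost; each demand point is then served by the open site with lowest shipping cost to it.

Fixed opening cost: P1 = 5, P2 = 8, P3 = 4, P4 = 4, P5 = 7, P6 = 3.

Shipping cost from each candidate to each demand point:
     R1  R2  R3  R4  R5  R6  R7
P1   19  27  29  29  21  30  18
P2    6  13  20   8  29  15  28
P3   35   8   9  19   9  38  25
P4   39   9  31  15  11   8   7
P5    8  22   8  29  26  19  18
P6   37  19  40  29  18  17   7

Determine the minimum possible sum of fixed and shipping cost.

71

Open {P2, P3, P4}: assign each demand point to its cheapest open site.
  R1→P2 6, R2→P3 8, R3→P3 9, R4→P2 8, R5→P3 9, R6→P4 8, R7→P4 7
  shipping cost 55, fixed 16 → total 71.
Compare {P2, P3, P4, P6}: shipping cost 55 + fixed 19 = 74.
Compare {P2, P4, P5}: shipping cost 57 + fixed 19 = 76.
Compare {P1, P2, P3, P4}: shipping cost 55 + fixed 21 = 76.
All other subsets cost ≥ 74. Minimum total cost: 71.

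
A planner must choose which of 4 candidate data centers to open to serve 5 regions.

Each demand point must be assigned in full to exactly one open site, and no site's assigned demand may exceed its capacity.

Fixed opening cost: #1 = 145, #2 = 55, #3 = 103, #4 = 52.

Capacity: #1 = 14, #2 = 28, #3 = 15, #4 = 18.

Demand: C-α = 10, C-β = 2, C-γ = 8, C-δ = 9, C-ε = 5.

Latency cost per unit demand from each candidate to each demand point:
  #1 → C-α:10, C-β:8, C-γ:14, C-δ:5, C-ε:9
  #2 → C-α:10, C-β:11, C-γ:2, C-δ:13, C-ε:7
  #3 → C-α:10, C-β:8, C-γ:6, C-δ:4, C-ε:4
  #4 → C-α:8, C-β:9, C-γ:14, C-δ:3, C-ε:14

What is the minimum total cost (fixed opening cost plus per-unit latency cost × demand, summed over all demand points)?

Open {#2, #4}; cheapest assignment that respects the capacities:
  #2 (cap 28, load 23): C-α, C-γ, C-ε — cost 10×10 + 8×2 + 5×7 = 151
  #4 (cap 18, load 11): C-β, C-δ — cost 2×9 + 9×3 = 45
  Shipping 196, fixed 107 → total 303.
  Any other capacity-feasible assignment to {#2, #4} ships for at least 196.
Compare {#2, #3}: its best feasible assignment gives total 352.
Compare {#2, #3, #4}: its best feasible assignment gives total 380.
Every other set of open sites that can feasibly serve all demand totals ≥ 352 even under its best assignment. Minimum: 303.

303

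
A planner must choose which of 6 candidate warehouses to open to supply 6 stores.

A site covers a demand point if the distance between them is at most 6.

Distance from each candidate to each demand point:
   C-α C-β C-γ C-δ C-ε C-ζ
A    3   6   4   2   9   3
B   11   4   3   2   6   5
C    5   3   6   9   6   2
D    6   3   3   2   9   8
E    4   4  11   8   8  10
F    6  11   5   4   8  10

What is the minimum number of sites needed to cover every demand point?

2

Coverage sets (demand points within 6 of each site):
  A: {C-α, C-β, C-γ, C-δ, C-ζ}
  B: {C-β, C-γ, C-δ, C-ε, C-ζ}
  C: {C-α, C-β, C-γ, C-ε, C-ζ}
  D: {C-α, C-β, C-γ, C-δ}
  E: {C-α, C-β}
  F: {C-α, C-γ, C-δ}
No single site covers all 6 demand points.
But {A, B} covers everything, so the minimum is 2.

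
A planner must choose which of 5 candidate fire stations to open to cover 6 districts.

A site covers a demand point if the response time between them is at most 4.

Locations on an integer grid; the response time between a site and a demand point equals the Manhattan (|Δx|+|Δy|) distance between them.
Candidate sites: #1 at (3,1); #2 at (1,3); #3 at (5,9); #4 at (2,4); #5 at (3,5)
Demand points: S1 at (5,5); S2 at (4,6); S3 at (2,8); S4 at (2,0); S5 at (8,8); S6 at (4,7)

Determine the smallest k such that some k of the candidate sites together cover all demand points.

Coverage sets (demand points within 4 of each site):
  #1: {S4}
  #2: {S4}
  #3: {S1, S2, S3, S5, S6}
  #4: {S1, S2, S3, S4}
  #5: {S1, S2, S3, S6}
No single site covers all 6 demand points.
But {#1, #3} covers everything, so the minimum is 2.

2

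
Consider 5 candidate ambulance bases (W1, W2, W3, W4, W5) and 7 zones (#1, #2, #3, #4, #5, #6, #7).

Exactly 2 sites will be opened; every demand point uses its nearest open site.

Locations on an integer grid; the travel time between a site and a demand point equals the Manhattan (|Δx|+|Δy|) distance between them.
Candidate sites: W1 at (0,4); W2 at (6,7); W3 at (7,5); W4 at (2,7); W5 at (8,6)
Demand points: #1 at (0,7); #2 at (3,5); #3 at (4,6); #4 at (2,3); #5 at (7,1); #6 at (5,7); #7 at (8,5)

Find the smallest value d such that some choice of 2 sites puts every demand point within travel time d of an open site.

4

Open {W1, W3}.
  Farthest demand point is #2 at travel time 4 (to W1); all others are ≤ 4.
With {W3, W4} the worst case is 4.
With {W1, W5} the worst case is 6.
No size-2 selection achieves below 4.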